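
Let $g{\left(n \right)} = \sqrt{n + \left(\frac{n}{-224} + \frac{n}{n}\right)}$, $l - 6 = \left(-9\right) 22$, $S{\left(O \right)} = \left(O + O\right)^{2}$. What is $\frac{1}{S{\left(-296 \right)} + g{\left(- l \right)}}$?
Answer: $\frac{2453248}{859775105727} - \frac{\sqrt{9415}}{859775105727} \approx 2.8532 \cdot 10^{-6}$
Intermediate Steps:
$S{\left(O \right)} = 4 O^{2}$ ($S{\left(O \right)} = \left(2 O\right)^{2} = 4 O^{2}$)
$l = -192$ ($l = 6 - 198 = -192$)
$g{\left(n \right)} = \sqrt{1 + \frac{223 n}{224}}$ ($g{\left(n \right)} = \sqrt{n + \left(n \left(- \frac{1}{224}\right) + 1\right)} = \sqrt{n - \left(-1 + \frac{n}{224}\right)} = \sqrt{1 + \frac{223 n}{224}}$)
$\frac{1}{S{\left(-296 \right)} + g{\left(- l \right)}} = \frac{1}{4 \left(-296\right)^{2} + \frac{\sqrt{3136 + 3122 \left(\left(-1\right) \left(-192\right)\right)}}{56}} = \frac{1}{4 \cdot 87616 + \frac{\sqrt{3136 + 3122 \cdot 192}}{56}} = \frac{1}{350464 + \frac{\sqrt{3136 + 599424}}{56}} = \frac{1}{350464 + \frac{\sqrt{602560}}{56}} = \frac{1}{350464 + \frac{8 \sqrt{9415}}{56}} = \frac{1}{350464 + \frac{\sqrt{9415}}{7}}$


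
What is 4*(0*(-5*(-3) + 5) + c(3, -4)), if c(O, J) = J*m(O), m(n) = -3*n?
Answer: 144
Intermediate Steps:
c(O, J) = -3*J*O (c(O, J) = J*(-3*O) = -3*J*O)
4*(0*(-5*(-3) + 5) + c(3, -4)) = 4*(0*(-5*(-3) + 5) - 3*(-4)*3) = 4*(0*(15 + 5) + 36) = 4*(0*20 + 36) = 4*(0 + 36) = 4*36 = 144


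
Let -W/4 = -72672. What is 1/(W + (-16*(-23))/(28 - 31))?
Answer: 3/871696 ≈ 3.4416e-6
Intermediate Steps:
W = 290688 (W = -4*(-72672) = 290688)
1/(W + (-16*(-23))/(28 - 31)) = 1/(290688 + (-16*(-23))/(28 - 31)) = 1/(290688 + 368/(-3)) = 1/(290688 + 368*(-1/3)) = 1/(290688 - 368/3) = 1/(871696/3) = 3/871696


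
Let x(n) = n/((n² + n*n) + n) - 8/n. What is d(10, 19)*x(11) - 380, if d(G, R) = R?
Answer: -99427/253 ≈ -392.99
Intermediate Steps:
x(n) = -8/n + n/(n + 2*n²) (x(n) = n/((n² + n²) + n) - 8/n = n/(2*n² + n) - 8/n = n/(n + 2*n²) - 8/n = -8/n + n/(n + 2*n²))
d(10, 19)*x(11) - 380 = 19*((-8 - 15*11)/(11*(1 + 2*11))) - 380 = 19*((-8 - 165)/(11*(1 + 22))) - 380 = 19*((1/11)*(-173)/23) - 380 = 19*((1/11)*(1/23)*(-173)) - 380 = 19*(-173/253) - 380 = -3287/253 - 380 = -99427/253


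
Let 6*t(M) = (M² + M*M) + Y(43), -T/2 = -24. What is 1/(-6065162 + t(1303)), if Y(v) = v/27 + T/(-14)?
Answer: -1134/6236122253 ≈ -1.8184e-7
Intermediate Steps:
T = 48 (T = -2*(-24) = 48)
Y(v) = -24/7 + v/27 (Y(v) = v/27 + 48/(-14) = v*(1/27) + 48*(-1/14) = v/27 - 24/7 = -24/7 + v/27)
t(M) = -347/1134 + M²/3 (t(M) = ((M² + M*M) + (-24/7 + (1/27)*43))/6 = ((M² + M²) + (-24/7 + 43/27))/6 = (2*M² - 347/189)/6 = (-347/189 + 2*M²)/6 = -347/1134 + M²/3)
1/(-6065162 + t(1303)) = 1/(-6065162 + (-347/1134 + (⅓)*1303²)) = 1/(-6065162 + (-347/1134 + (⅓)*1697809)) = 1/(-6065162 + (-347/1134 + 1697809/3)) = 1/(-6065162 + 641771455/1134) = 1/(-6236122253/1134) = -1134/6236122253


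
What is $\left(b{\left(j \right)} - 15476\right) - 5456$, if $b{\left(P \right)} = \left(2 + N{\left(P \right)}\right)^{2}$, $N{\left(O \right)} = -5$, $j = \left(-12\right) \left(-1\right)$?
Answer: $-20923$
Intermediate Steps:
$j = 12$
$b{\left(P \right)} = 9$ ($b{\left(P \right)} = \left(2 - 5\right)^{2} = \left(-3\right)^{2} = 9$)
$\left(b{\left(j \right)} - 15476\right) - 5456 = \left(9 - 15476\right) - 5456 = -15467 - 5456 = -20923$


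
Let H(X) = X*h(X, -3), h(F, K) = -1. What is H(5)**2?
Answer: 25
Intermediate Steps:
H(X) = -X (H(X) = X*(-1) = -X)
H(5)**2 = (-1*5)**2 = (-5)**2 = 25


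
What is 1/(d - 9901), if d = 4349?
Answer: -1/5552 ≈ -0.00018012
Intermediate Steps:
1/(d - 9901) = 1/(4349 - 9901) = 1/(-5552) = -1/5552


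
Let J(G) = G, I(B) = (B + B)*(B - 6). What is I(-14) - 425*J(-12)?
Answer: 5660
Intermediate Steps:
I(B) = 2*B*(-6 + B) (I(B) = (2*B)*(-6 + B) = 2*B*(-6 + B))
I(-14) - 425*J(-12) = 2*(-14)*(-6 - 14) - 425*(-12) = 2*(-14)*(-20) + 5100 = 560 + 5100 = 5660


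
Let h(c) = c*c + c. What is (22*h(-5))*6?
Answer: 2640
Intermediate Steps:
h(c) = c + c² (h(c) = c² + c = c + c²)
(22*h(-5))*6 = (22*(-5*(1 - 5)))*6 = (22*(-5*(-4)))*6 = (22*20)*6 = 440*6 = 2640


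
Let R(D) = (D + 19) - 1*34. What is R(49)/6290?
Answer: 1/185 ≈ 0.0054054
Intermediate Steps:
R(D) = -15 + D (R(D) = (19 + D) - 34 = -15 + D)
R(49)/6290 = (-15 + 49)/6290 = 34*(1/6290) = 1/185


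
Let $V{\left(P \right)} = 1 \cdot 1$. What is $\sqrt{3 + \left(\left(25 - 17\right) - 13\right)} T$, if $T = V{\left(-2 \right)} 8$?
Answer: $8 i \sqrt{2} \approx 11.314 i$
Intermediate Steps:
$V{\left(P \right)} = 1$
$T = 8$ ($T = 1 \cdot 8 = 8$)
$\sqrt{3 + \left(\left(25 - 17\right) - 13\right)} T = \sqrt{3 + \left(\left(25 - 17\right) - 13\right)} 8 = \sqrt{3 + \left(8 - 13\right)} 8 = \sqrt{3 - 5} \cdot 8 = \sqrt{-2} \cdot 8 = i \sqrt{2} \cdot 8 = 8 i \sqrt{2}$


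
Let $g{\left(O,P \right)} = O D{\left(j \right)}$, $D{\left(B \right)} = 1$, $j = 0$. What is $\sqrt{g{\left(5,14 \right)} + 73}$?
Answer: $\sqrt{78} \approx 8.8318$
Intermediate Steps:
$g{\left(O,P \right)} = O$ ($g{\left(O,P \right)} = O 1 = O$)
$\sqrt{g{\left(5,14 \right)} + 73} = \sqrt{5 + 73} = \sqrt{78}$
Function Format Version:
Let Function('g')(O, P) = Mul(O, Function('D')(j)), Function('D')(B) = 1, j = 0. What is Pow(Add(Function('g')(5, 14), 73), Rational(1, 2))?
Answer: Pow(78, Rational(1, 2)) ≈ 8.8318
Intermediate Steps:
Function('g')(O, P) = O (Function('g')(O, P) = Mul(O, 1) = O)
Pow(Add(Function('g')(5, 14), 73), Rational(1, 2)) = Pow(Add(5, 73), Rational(1, 2)) = Pow(78, Rational(1, 2))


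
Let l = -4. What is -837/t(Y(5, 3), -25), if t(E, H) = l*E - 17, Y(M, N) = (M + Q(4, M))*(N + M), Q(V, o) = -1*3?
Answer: 31/3 ≈ 10.333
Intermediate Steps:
Q(V, o) = -3
Y(M, N) = (-3 + M)*(M + N) (Y(M, N) = (M - 3)*(N + M) = (-3 + M)*(M + N))
t(E, H) = -17 - 4*E (t(E, H) = -4*E - 17 = -17 - 4*E)
-837/t(Y(5, 3), -25) = -837/(-17 - 4*(5**2 - 3*5 - 3*3 + 5*3)) = -837/(-17 - 4*(25 - 15 - 9 + 15)) = -837/(-17 - 4*16) = -837/(-17 - 64) = -837/(-81) = -837*(-1/81) = 31/3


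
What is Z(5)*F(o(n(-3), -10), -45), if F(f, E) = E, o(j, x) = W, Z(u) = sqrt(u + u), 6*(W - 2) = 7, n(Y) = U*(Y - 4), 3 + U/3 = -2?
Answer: -45*sqrt(10) ≈ -142.30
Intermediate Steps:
U = -15 (U = -9 + 3*(-2) = -9 - 6 = -15)
n(Y) = 60 - 15*Y (n(Y) = -15*(Y - 4) = -15*(-4 + Y) = 60 - 15*Y)
W = 19/6 (W = 2 + (1/6)*7 = 2 + 7/6 = 19/6 ≈ 3.1667)
Z(u) = sqrt(2)*sqrt(u) (Z(u) = sqrt(2*u) = sqrt(2)*sqrt(u))
o(j, x) = 19/6
Z(5)*F(o(n(-3), -10), -45) = (sqrt(2)*sqrt(5))*(-45) = sqrt(10)*(-45) = -45*sqrt(10)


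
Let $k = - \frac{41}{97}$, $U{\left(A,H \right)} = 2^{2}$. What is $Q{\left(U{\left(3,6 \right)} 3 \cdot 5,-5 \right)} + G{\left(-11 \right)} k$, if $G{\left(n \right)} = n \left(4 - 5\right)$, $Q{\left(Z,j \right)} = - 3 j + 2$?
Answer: $\frac{1198}{97} \approx 12.351$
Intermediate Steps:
$U{\left(A,H \right)} = 4$
$k = - \frac{41}{97}$ ($k = \left(-41\right) \frac{1}{97} = - \frac{41}{97} \approx -0.42268$)
$Q{\left(Z,j \right)} = 2 - 3 j$
$G{\left(n \right)} = - n$ ($G{\left(n \right)} = n \left(-1\right) = - n$)
$Q{\left(U{\left(3,6 \right)} 3 \cdot 5,-5 \right)} + G{\left(-11 \right)} k = \left(2 - -15\right) + \left(-1\right) \left(-11\right) \left(- \frac{41}{97}\right) = \left(2 + 15\right) + 11 \left(- \frac{41}{97}\right) = 17 - \frac{451}{97} = \frac{1198}{97}$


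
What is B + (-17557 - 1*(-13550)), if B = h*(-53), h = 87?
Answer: -8618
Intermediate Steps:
B = -4611 (B = 87*(-53) = -4611)
B + (-17557 - 1*(-13550)) = -4611 + (-17557 - 1*(-13550)) = -4611 + (-17557 + 13550) = -4611 - 4007 = -8618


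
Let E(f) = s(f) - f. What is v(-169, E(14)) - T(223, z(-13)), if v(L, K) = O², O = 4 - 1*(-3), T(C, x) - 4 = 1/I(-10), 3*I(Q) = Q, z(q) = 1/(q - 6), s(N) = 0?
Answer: 453/10 ≈ 45.300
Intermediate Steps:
z(q) = 1/(-6 + q)
I(Q) = Q/3
T(C, x) = 37/10 (T(C, x) = 4 + 1/((⅓)*(-10)) = 4 + 1/(-10/3) = 4 - 3/10 = 37/10)
E(f) = -f (E(f) = 0 - f = -f)
O = 7 (O = 4 + 3 = 7)
v(L, K) = 49 (v(L, K) = 7² = 49)
v(-169, E(14)) - T(223, z(-13)) = 49 - 1*37/10 = 49 - 37/10 = 453/10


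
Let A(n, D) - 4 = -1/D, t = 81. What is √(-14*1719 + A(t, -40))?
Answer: I*√9624790/20 ≈ 155.12*I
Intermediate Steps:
A(n, D) = 4 - 1/D
√(-14*1719 + A(t, -40)) = √(-14*1719 + (4 - 1/(-40))) = √(-24066 + (4 - 1*(-1/40))) = √(-24066 + (4 + 1/40)) = √(-24066 + 161/40) = √(-962479/40) = I*√9624790/20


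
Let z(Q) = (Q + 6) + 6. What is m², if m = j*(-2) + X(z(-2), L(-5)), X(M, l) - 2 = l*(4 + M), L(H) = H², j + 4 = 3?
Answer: 125316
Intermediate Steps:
j = -1 (j = -4 + 3 = -1)
z(Q) = 12 + Q (z(Q) = (6 + Q) + 6 = 12 + Q)
X(M, l) = 2 + l*(4 + M)
m = 354 (m = -1*(-2) + (2 + 4*(-5)² + (12 - 2)*(-5)²) = 2 + (2 + 4*25 + 10*25) = 2 + (2 + 100 + 250) = 2 + 352 = 354)
m² = 354² = 125316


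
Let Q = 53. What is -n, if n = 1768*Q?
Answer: -93704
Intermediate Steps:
n = 93704 (n = 1768*53 = 93704)
-n = -1*93704 = -93704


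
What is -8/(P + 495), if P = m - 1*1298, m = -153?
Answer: 2/239 ≈ 0.0083682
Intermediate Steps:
P = -1451 (P = -153 - 1*1298 = -153 - 1298 = -1451)
-8/(P + 495) = -8/(-1451 + 495) = -8/(-956) = -8*(-1/956) = 2/239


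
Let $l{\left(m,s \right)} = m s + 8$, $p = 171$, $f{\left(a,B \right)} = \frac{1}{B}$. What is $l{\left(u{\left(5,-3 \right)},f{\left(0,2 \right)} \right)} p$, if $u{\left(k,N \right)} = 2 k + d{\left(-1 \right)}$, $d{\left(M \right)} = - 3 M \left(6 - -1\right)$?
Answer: $\frac{8037}{2} \approx 4018.5$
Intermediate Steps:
$d{\left(M \right)} = - 21 M$ ($d{\left(M \right)} = - 3 M \left(6 + 1\right) = - 3 M 7 = - 21 M$)
$u{\left(k,N \right)} = 21 + 2 k$ ($u{\left(k,N \right)} = 2 k - -21 = 2 k + 21 = 21 + 2 k$)
$l{\left(m,s \right)} = 8 + m s$
$l{\left(u{\left(5,-3 \right)},f{\left(0,2 \right)} \right)} p = \left(8 + \frac{21 + 2 \cdot 5}{2}\right) 171 = \left(8 + \left(21 + 10\right) \frac{1}{2}\right) 171 = \left(8 + 31 \cdot \frac{1}{2}\right) 171 = \left(8 + \frac{31}{2}\right) 171 = \frac{47}{2} \cdot 171 = \frac{8037}{2}$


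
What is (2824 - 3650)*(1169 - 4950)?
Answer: 3123106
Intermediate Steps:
(2824 - 3650)*(1169 - 4950) = -826*(-3781) = 3123106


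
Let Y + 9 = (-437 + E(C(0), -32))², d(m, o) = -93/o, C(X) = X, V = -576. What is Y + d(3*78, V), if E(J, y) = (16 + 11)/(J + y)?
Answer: 588897211/3072 ≈ 1.9170e+5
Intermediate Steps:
E(J, y) = 27/(J + y)
Y = 196298905/1024 (Y = -9 + (-437 + 27/(0 - 32))² = -9 + (-437 + 27/(-32))² = -9 + (-437 + 27*(-1/32))² = -9 + (-437 - 27/32)² = -9 + (-14011/32)² = -9 + 196308121/1024 = 196298905/1024 ≈ 1.9170e+5)
Y + d(3*78, V) = 196298905/1024 - 93/(-576) = 196298905/1024 - 93*(-1/576) = 196298905/1024 + 31/192 = 588897211/3072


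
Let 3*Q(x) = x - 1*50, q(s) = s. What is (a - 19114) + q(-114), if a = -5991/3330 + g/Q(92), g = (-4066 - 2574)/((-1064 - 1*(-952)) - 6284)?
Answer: -79638175187/4141410 ≈ -19230.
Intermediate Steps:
g = 1660/1599 (g = -6640/((-1064 + 952) - 6284) = -6640/(-112 - 6284) = -6640/(-6396) = -6640*(-1/6396) = 1660/1599 ≈ 1.0381)
Q(x) = -50/3 + x/3 (Q(x) = (x - 1*50)/3 = (x - 50)/3 = (-50 + x)/3 = -50/3 + x/3)
a = -7143707/4141410 (a = -5991/3330 + 1660/(1599*(-50/3 + (⅓)*92)) = -5991*1/3330 + 1660/(1599*(-50/3 + 92/3)) = -1997/1110 + (1660/1599)/14 = -1997/1110 + (1660/1599)*(1/14) = -1997/1110 + 830/11193 = -7143707/4141410 ≈ -1.7249)
(a - 19114) + q(-114) = (-7143707/4141410 - 19114) - 114 = -79166054447/4141410 - 114 = -79638175187/4141410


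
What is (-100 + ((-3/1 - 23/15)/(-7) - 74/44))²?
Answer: 54470425321/5336100 ≈ 10208.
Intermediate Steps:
(-100 + ((-3/1 - 23/15)/(-7) - 74/44))² = (-100 + ((-3*1 - 23*1/15)*(-⅐) - 74*1/44))² = (-100 + ((-3 - 23/15)*(-⅐) - 37/22))² = (-100 + (-68/15*(-⅐) - 37/22))² = (-100 + (68/105 - 37/22))² = (-100 - 2389/2310)² = (-233389/2310)² = 54470425321/5336100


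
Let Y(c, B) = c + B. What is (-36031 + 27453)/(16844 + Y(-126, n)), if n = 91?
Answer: -8578/16809 ≈ -0.51032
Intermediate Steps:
Y(c, B) = B + c
(-36031 + 27453)/(16844 + Y(-126, n)) = (-36031 + 27453)/(16844 + (91 - 126)) = -8578/(16844 - 35) = -8578/16809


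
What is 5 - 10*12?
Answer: -115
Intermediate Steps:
5 - 10*12 = 5 - 120 = -115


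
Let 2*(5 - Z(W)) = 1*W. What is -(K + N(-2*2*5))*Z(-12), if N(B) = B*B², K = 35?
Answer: 87615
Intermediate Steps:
N(B) = B³
Z(W) = 5 - W/2
-(K + N(-2*2*5))*Z(-12) = -(35 + (-2*2*5)³)*(5 - ½*(-12)) = -(35 + (-4*5)³)*(5 + 6) = -(35 + (-20)³)*11 = -(35 - 8000)*11 = -(-7965)*11 = -1*(-87615) = 87615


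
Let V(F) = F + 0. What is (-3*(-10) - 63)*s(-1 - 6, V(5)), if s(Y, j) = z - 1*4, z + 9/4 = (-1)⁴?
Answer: 693/4 ≈ 173.25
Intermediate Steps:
V(F) = F
z = -5/4 (z = -9/4 + (-1)⁴ = -9/4 + 1 = -5/4 ≈ -1.2500)
s(Y, j) = -21/4 (s(Y, j) = -5/4 - 1*4 = -5/4 - 4 = -21/4)
(-3*(-10) - 63)*s(-1 - 6, V(5)) = (-3*(-10) - 63)*(-21/4) = (30 - 63)*(-21/4) = -33*(-21/4) = 693/4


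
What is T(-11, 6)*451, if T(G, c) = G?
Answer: -4961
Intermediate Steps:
T(-11, 6)*451 = -11*451 = -4961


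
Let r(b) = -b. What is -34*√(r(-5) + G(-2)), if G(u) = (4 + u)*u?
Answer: -34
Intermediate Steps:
G(u) = u*(4 + u)
-34*√(r(-5) + G(-2)) = -34*√(-1*(-5) - 2*(4 - 2)) = -34*√(5 - 2*2) = -34*√(5 - 4) = -34*√1 = -34*1 = -34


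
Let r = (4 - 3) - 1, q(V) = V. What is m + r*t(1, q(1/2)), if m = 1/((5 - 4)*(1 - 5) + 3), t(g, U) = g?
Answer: -1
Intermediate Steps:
r = 0 (r = 1 - 1 = 0)
m = -1 (m = 1/(1*(-4) + 3) = 1/(-4 + 3) = 1/(-1) = -1)
m + r*t(1, q(1/2)) = -1 + 0*1 = -1 + 0 = -1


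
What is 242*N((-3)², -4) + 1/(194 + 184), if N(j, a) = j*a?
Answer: -3293135/378 ≈ -8712.0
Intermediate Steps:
N(j, a) = a*j
242*N((-3)², -4) + 1/(194 + 184) = 242*(-4*(-3)²) + 1/(194 + 184) = 242*(-4*9) + 1/378 = 242*(-36) + 1/378 = -8712 + 1/378 = -3293135/378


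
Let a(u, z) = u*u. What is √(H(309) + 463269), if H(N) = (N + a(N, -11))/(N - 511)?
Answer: 3*√524552186/101 ≈ 680.29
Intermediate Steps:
a(u, z) = u²
H(N) = (N + N²)/(-511 + N) (H(N) = (N + N²)/(N - 511) = (N + N²)/(-511 + N))
√(H(309) + 463269) = √(309*(1 + 309)/(-511 + 309) + 463269) = √(309*310/(-202) + 463269) = √(309*(-1/202)*310 + 463269) = √(-47895/101 + 463269) = √(46742274/101) = 3*√524552186/101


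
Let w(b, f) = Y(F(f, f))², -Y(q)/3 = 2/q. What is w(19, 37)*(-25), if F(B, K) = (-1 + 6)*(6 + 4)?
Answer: -9/25 ≈ -0.36000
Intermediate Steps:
F(B, K) = 50 (F(B, K) = 5*10 = 50)
Y(q) = -6/q
w(b, f) = 9/625 (w(b, f) = (-6/50)² = (-6*1/50)² = (-3/25)² = 9/625)
w(19, 37)*(-25) = (9/625)*(-25) = -9/25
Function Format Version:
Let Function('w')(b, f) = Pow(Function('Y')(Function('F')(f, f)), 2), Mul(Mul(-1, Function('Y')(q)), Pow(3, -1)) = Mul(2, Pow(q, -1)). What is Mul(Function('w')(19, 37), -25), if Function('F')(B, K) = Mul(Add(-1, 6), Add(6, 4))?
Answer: Rational(-9, 25) ≈ -0.36000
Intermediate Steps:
Function('F')(B, K) = 50 (Function('F')(B, K) = Mul(5, 10) = 50)
Function('Y')(q) = Mul(-6, Pow(q, -1)) (Function('Y')(q) = Mul(-3, Mul(2, Pow(q, -1))) = Mul(-6, Pow(q, -1)))
Function('w')(b, f) = Rational(9, 625) (Function('w')(b, f) = Pow(Mul(-6, Pow(50, -1)), 2) = Pow(Mul(-6, Rational(1, 50)), 2) = Pow(Rational(-3, 25), 2) = Rational(9, 625))
Mul(Function('w')(19, 37), -25) = Mul(Rational(9, 625), -25) = Rational(-9, 25)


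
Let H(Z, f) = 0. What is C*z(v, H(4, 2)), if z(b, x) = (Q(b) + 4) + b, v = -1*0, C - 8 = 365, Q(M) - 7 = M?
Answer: 4103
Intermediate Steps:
Q(M) = 7 + M
C = 373 (C = 8 + 365 = 373)
v = 0
z(b, x) = 11 + 2*b (z(b, x) = ((7 + b) + 4) + b = (11 + b) + b = 11 + 2*b)
C*z(v, H(4, 2)) = 373*(11 + 2*0) = 373*(11 + 0) = 373*11 = 4103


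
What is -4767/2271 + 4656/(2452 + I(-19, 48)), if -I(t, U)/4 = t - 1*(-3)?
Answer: -118333/476153 ≈ -0.24852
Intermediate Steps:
I(t, U) = -12 - 4*t (I(t, U) = -4*(t - 1*(-3)) = -4*(t + 3) = -4*(3 + t) = -12 - 4*t)
-4767/2271 + 4656/(2452 + I(-19, 48)) = -4767/2271 + 4656/(2452 + (-12 - 4*(-19))) = -4767*1/2271 + 4656/(2452 + (-12 + 76)) = -1589/757 + 4656/(2452 + 64) = -1589/757 + 4656/2516 = -1589/757 + 4656*(1/2516) = -1589/757 + 1164/629 = -118333/476153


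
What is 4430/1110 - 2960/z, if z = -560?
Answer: 7208/777 ≈ 9.2767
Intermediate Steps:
4430/1110 - 2960/z = 4430/1110 - 2960/(-560) = 4430*(1/1110) - 2960*(-1/560) = 443/111 + 37/7 = 7208/777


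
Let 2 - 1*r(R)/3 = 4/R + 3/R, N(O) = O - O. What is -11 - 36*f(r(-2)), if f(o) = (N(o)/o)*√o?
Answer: -11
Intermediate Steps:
N(O) = 0
r(R) = 6 - 21/R (r(R) = 6 - 3*(4/R + 3/R) = 6 - 21/R)
f(o) = 0 (f(o) = (0/o)*√o = 0*√o = 0)
-11 - 36*f(r(-2)) = -11 - 36*0 = -11 + 0 = -11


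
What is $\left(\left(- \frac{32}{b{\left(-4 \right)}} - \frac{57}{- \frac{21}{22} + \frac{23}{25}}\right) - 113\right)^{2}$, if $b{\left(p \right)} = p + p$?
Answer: $2374681$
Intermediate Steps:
$b{\left(p \right)} = 2 p$
$\left(\left(- \frac{32}{b{\left(-4 \right)}} - \frac{57}{- \frac{21}{22} + \frac{23}{25}}\right) - 113\right)^{2} = \left(\left(- \frac{32}{2 \left(-4\right)} - \frac{57}{- \frac{21}{22} + \frac{23}{25}}\right) - 113\right)^{2} = \left(\left(- \frac{32}{-8} - \frac{57}{\left(-21\right) \frac{1}{22} + 23 \cdot \frac{1}{25}}\right) - 113\right)^{2} = \left(\left(\left(-32\right) \left(- \frac{1}{8}\right) - \frac{57}{- \frac{21}{22} + \frac{23}{25}}\right) - 113\right)^{2} = \left(\left(4 - \frac{57}{- \frac{19}{550}}\right) - 113\right)^{2} = \left(\left(4 - -1650\right) - 113\right)^{2} = \left(\left(4 + 1650\right) - 113\right)^{2} = \left(1654 - 113\right)^{2} = 1541^{2} = 2374681$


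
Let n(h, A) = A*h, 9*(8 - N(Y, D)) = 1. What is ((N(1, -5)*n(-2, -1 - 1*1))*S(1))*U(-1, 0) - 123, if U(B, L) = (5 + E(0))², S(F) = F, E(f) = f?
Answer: 5993/9 ≈ 665.89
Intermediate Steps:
U(B, L) = 25 (U(B, L) = (5 + 0)² = 5² = 25)
N(Y, D) = 71/9 (N(Y, D) = 8 - ⅑*1 = 8 - ⅑ = 71/9)
((N(1, -5)*n(-2, -1 - 1*1))*S(1))*U(-1, 0) - 123 = ((71*((-1 - 1*1)*(-2))/9)*1)*25 - 123 = ((71*((-1 - 1)*(-2))/9)*1)*25 - 123 = ((71*(-2*(-2))/9)*1)*25 - 123 = (((71/9)*4)*1)*25 - 123 = ((284/9)*1)*25 - 123 = (284/9)*25 - 123 = 7100/9 - 123 = 5993/9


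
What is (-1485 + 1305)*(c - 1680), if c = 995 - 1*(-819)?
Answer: -24120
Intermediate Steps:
c = 1814 (c = 995 + 819 = 1814)
(-1485 + 1305)*(c - 1680) = (-1485 + 1305)*(1814 - 1680) = -180*134 = -24120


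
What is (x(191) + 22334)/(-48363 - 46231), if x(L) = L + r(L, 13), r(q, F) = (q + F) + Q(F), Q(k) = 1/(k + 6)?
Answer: -215926/898643 ≈ -0.24028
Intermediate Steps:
Q(k) = 1/(6 + k)
r(q, F) = F + q + 1/(6 + F) (r(q, F) = (q + F) + 1/(6 + F) = (F + q) + 1/(6 + F) = F + q + 1/(6 + F))
x(L) = 248/19 + 2*L (x(L) = L + (1 + (6 + 13)*(13 + L))/(6 + 13) = L + (1 + 19*(13 + L))/19 = L + (1 + (247 + 19*L))/19 = L + (248 + 19*L)/19 = L + (248/19 + L) = 248/19 + 2*L)
(x(191) + 22334)/(-48363 - 46231) = ((248/19 + 2*191) + 22334)/(-48363 - 46231) = ((248/19 + 382) + 22334)/(-94594) = (7506/19 + 22334)*(-1/94594) = (431852/19)*(-1/94594) = -215926/898643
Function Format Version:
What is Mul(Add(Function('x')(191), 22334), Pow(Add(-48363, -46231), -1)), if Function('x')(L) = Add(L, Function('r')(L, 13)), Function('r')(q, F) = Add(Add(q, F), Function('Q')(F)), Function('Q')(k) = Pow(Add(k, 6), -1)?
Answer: Rational(-215926, 898643) ≈ -0.24028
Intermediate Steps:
Function('Q')(k) = Pow(Add(6, k), -1)
Function('r')(q, F) = Add(F, q, Pow(Add(6, F), -1)) (Function('r')(q, F) = Add(Add(q, F), Pow(Add(6, F), -1)) = Add(Add(F, q), Pow(Add(6, F), -1)) = Add(F, q, Pow(Add(6, F), -1)))
Function('x')(L) = Add(Rational(248, 19), Mul(2, L)) (Function('x')(L) = Add(L, Mul(Pow(Add(6, 13), -1), Add(1, Mul(Add(6, 13), Add(13, L))))) = Add(L, Mul(Pow(19, -1), Add(1, Mul(19, Add(13, L))))) = Add(L, Mul(Rational(1, 19), Add(1, Add(247, Mul(19, L))))) = Add(L, Mul(Rational(1, 19), Add(248, Mul(19, L)))) = Add(L, Add(Rational(248, 19), L)) = Add(Rational(248, 19), Mul(2, L)))
Mul(Add(Function('x')(191), 22334), Pow(Add(-48363, -46231), -1)) = Mul(Add(Add(Rational(248, 19), Mul(2, 191)), 22334), Pow(Add(-48363, -46231), -1)) = Mul(Add(Add(Rational(248, 19), 382), 22334), Pow(-94594, -1)) = Mul(Add(Rational(7506, 19), 22334), Rational(-1, 94594)) = Mul(Rational(431852, 19), Rational(-1, 94594)) = Rational(-215926, 898643)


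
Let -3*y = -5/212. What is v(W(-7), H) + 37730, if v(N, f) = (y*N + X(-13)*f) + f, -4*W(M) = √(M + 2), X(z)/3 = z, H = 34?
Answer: 36438 - 5*I*√5/2544 ≈ 36438.0 - 0.0043948*I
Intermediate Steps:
X(z) = 3*z
y = 5/636 (y = -(-5)/(3*212) = -⅓*(-5/212) = 5/636 ≈ 0.0078616)
W(M) = -√(2 + M)/4 (W(M) = -√(M + 2)/4 = -√(2 + M)/4)
v(N, f) = -38*f + 5*N/636 (v(N, f) = (5*N/636 + (3*(-13))*f) + f = (5*N/636 - 39*f) + f = (-39*f + 5*N/636) + f = -38*f + 5*N/636)
v(W(-7), H) + 37730 = (-38*34 + 5*(-√(2 - 7)/4)/636) + 37730 = (-1292 + 5*(-I*√5/4)/636) + 37730 = (-1292 - 5*I*√5/2544) + 37730 = 36438 - 5*I*√5/2544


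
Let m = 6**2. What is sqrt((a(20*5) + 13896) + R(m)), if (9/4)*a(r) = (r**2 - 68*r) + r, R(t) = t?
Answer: 2*sqrt(34647)/3 ≈ 124.09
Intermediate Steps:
m = 36
a(r) = -268*r/9 + 4*r**2/9 (a(r) = 4*((r**2 - 68*r) + r)/9 = 4*(r**2 - 67*r)/9 = -268*r/9 + 4*r**2/9)
sqrt((a(20*5) + 13896) + R(m)) = sqrt((4*(20*5)*(-67 + 20*5)/9 + 13896) + 36) = sqrt(((4/9)*100*(-67 + 100) + 13896) + 36) = sqrt(((4/9)*100*33 + 13896) + 36) = sqrt((4400/3 + 13896) + 36) = sqrt(46088/3 + 36) = sqrt(46196/3) = 2*sqrt(34647)/3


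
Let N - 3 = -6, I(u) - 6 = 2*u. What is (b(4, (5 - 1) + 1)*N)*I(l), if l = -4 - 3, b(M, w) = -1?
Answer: -24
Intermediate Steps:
l = -7
I(u) = 6 + 2*u
N = -3 (N = 3 - 6 = -3)
(b(4, (5 - 1) + 1)*N)*I(l) = (-1*(-3))*(6 + 2*(-7)) = 3*(6 - 14) = 3*(-8) = -24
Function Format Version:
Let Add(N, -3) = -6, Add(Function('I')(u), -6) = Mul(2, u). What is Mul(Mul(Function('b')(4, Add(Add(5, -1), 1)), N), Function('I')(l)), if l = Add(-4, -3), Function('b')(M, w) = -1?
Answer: -24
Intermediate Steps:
l = -7
Function('I')(u) = Add(6, Mul(2, u))
N = -3 (N = Add(3, -6) = -3)
Mul(Mul(Function('b')(4, Add(Add(5, -1), 1)), N), Function('I')(l)) = Mul(Mul(-1, -3), Add(6, Mul(2, -7))) = Mul(3, Add(6, -14)) = Mul(3, -8) = -24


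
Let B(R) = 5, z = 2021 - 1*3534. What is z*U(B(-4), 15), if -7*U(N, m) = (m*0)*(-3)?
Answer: 0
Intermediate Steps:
z = -1513 (z = 2021 - 3534 = -1513)
U(N, m) = 0 (U(N, m) = -m*0*(-3)/7 = -0*(-3) = -1/7*0 = 0)
z*U(B(-4), 15) = -1513*0 = 0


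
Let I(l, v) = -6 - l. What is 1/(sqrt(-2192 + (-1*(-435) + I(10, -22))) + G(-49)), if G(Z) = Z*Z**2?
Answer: -117649/13841288974 - 3*I*sqrt(197)/13841288974 ≈ -8.4999e-6 - 3.0421e-9*I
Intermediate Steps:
G(Z) = Z**3
1/(sqrt(-2192 + (-1*(-435) + I(10, -22))) + G(-49)) = 1/(sqrt(-2192 + (-1*(-435) + (-6 - 1*10))) + (-49)**3) = 1/(sqrt(-2192 + (435 + (-6 - 10))) - 117649) = 1/(sqrt(-2192 + (435 - 16)) - 117649) = 1/(sqrt(-2192 + 419) - 117649) = 1/(sqrt(-1773) - 117649) = 1/(3*I*sqrt(197) - 117649) = 1/(-117649 + 3*I*sqrt(197))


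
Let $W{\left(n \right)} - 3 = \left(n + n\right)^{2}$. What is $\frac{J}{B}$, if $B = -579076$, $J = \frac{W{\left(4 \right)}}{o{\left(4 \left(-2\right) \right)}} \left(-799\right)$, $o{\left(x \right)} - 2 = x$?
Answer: $- \frac{53533}{3474456} \approx -0.015408$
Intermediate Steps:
$W{\left(n \right)} = 3 + 4 n^{2}$ ($W{\left(n \right)} = 3 + \left(n + n\right)^{2} = 3 + \left(2 n\right)^{2} = 3 + 4 n^{2}$)
$o{\left(x \right)} = 2 + x$
$J = \frac{53533}{6}$ ($J = \frac{3 + 4 \cdot 4^{2}}{2 + 4 \left(-2\right)} \left(-799\right) = \frac{3 + 4 \cdot 16}{2 - 8} \left(-799\right) = \frac{3 + 64}{-6} \left(-799\right) = 67 \left(- \frac{1}{6}\right) \left(-799\right) = \left(- \frac{67}{6}\right) \left(-799\right) = \frac{53533}{6} \approx 8922.2$)
$\frac{J}{B} = \frac{53533}{6 \left(-579076\right)} = \frac{53533}{6} \left(- \frac{1}{579076}\right) = - \frac{53533}{3474456}$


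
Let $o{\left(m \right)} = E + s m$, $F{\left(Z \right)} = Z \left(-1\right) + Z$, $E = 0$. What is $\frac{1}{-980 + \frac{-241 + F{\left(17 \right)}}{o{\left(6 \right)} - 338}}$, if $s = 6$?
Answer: $- \frac{302}{295719} \approx -0.0010212$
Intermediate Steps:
$F{\left(Z \right)} = 0$ ($F{\left(Z \right)} = - Z + Z = 0$)
$o{\left(m \right)} = 6 m$ ($o{\left(m \right)} = 0 + 6 m = 6 m$)
$\frac{1}{-980 + \frac{-241 + F{\left(17 \right)}}{o{\left(6 \right)} - 338}} = \frac{1}{-980 + \frac{-241 + 0}{6 \cdot 6 - 338}} = \frac{1}{-980 - \frac{241}{36 - 338}} = \frac{1}{-980 - \frac{241}{-302}} = \frac{1}{-980 - - \frac{241}{302}} = \frac{1}{-980 + \frac{241}{302}} = \frac{1}{- \frac{295719}{302}} = - \frac{302}{295719}$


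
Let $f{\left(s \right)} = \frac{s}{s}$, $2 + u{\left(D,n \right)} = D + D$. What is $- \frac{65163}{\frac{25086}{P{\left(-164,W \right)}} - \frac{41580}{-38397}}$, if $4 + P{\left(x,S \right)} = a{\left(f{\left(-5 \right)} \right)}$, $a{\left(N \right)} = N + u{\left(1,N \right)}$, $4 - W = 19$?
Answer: $\frac{834021237}{107011378} \approx 7.7938$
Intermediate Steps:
$u{\left(D,n \right)} = -2 + 2 D$ ($u{\left(D,n \right)} = -2 + \left(D + D\right) = -2 + 2 D$)
$W = -15$ ($W = 4 - 19 = -15$)
$f{\left(s \right)} = 1$
$a{\left(N \right)} = N$ ($a{\left(N \right)} = N + \left(-2 + 2 \cdot 1\right) = N + \left(-2 + 2\right) = N + 0 = N$)
$P{\left(x,S \right)} = -3$ ($P{\left(x,S \right)} = -4 + 1 = -3$)
$- \frac{65163}{\frac{25086}{P{\left(-164,W \right)}} - \frac{41580}{-38397}} = - \frac{65163}{\frac{25086}{-3} - \frac{41580}{-38397}} = - \frac{65163}{25086 \left(- \frac{1}{3}\right) - - \frac{13860}{12799}} = - \frac{65163}{-8362 + \frac{13860}{12799}} = - \frac{65163}{- \frac{107011378}{12799}} = \left(-65163\right) \left(- \frac{12799}{107011378}\right) = \frac{834021237}{107011378}$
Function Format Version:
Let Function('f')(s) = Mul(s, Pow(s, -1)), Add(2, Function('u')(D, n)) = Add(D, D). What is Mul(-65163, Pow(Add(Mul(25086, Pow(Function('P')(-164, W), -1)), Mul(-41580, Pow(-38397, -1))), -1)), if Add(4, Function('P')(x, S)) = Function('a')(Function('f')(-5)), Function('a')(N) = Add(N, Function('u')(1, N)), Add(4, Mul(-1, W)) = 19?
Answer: Rational(834021237, 107011378) ≈ 7.7938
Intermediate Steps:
Function('u')(D, n) = Add(-2, Mul(2, D)) (Function('u')(D, n) = Add(-2, Add(D, D)) = Add(-2, Mul(2, D)))
W = -15 (W = Add(4, Mul(-1, 19)) = Add(4, -19) = -15)
Function('f')(s) = 1
Function('a')(N) = N (Function('a')(N) = Add(N, Add(-2, Mul(2, 1))) = Add(N, Add(-2, 2)) = Add(N, 0) = N)
Function('P')(x, S) = -3 (Function('P')(x, S) = Add(-4, 1) = -3)
Mul(-65163, Pow(Add(Mul(25086, Pow(Function('P')(-164, W), -1)), Mul(-41580, Pow(-38397, -1))), -1)) = Mul(-65163, Pow(Add(Mul(25086, Pow(-3, -1)), Mul(-41580, Pow(-38397, -1))), -1)) = Mul(-65163, Pow(Add(Mul(25086, Rational(-1, 3)), Mul(-41580, Rational(-1, 38397))), -1)) = Mul(-65163, Pow(Add(-8362, Rational(13860, 12799)), -1)) = Mul(-65163, Pow(Rational(-107011378, 12799), -1)) = Mul(-65163, Rational(-12799, 107011378)) = Rational(834021237, 107011378)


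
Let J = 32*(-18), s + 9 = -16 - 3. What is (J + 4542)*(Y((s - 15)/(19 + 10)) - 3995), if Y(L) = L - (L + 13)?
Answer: -15895728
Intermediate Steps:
s = -28 (s = -9 + (-16 - 3) = -9 - 19 = -28)
Y(L) = -13 (Y(L) = L - (13 + L) = L + (-13 - L) = -13)
J = -576
(J + 4542)*(Y((s - 15)/(19 + 10)) - 3995) = (-576 + 4542)*(-13 - 3995) = 3966*(-4008) = -15895728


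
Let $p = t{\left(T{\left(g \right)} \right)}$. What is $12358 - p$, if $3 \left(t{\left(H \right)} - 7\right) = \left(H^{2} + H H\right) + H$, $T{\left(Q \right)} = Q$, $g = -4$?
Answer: $\frac{37025}{3} \approx 12342.0$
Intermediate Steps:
$t{\left(H \right)} = 7 + \frac{H}{3} + \frac{2 H^{2}}{3}$ ($t{\left(H \right)} = 7 + \frac{\left(H^{2} + H H\right) + H}{3} = 7 + \frac{\left(H^{2} + H^{2}\right) + H}{3} = 7 + \frac{2 H^{2} + H}{3} = 7 + \frac{H + 2 H^{2}}{3} = 7 + \left(\frac{H}{3} + \frac{2 H^{2}}{3}\right) = 7 + \frac{H}{3} + \frac{2 H^{2}}{3}$)
$p = \frac{49}{3}$ ($p = 7 + \frac{1}{3} \left(-4\right) + \frac{2 \left(-4\right)^{2}}{3} = 7 - \frac{4}{3} + \frac{2}{3} \cdot 16 = 7 - \frac{4}{3} + \frac{32}{3} = \frac{49}{3} \approx 16.333$)
$12358 - p = 12358 - \frac{49}{3} = \frac{37025}{3}$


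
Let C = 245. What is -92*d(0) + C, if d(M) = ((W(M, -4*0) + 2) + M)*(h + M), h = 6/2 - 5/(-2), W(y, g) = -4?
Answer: 1257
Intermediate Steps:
h = 11/2 (h = 6*(½) - 5*(-½) = 3 + 5/2 = 11/2 ≈ 5.5000)
d(M) = (-2 + M)*(11/2 + M) (d(M) = ((-4 + 2) + M)*(11/2 + M) = (-2 + M)*(11/2 + M))
-92*d(0) + C = -92*(-11 + 0² + (7/2)*0) + 245 = -92*(-11 + 0 + 0) + 245 = -92*(-11) + 245 = 1012 + 245 = 1257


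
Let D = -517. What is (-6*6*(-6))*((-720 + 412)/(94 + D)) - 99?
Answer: 2739/47 ≈ 58.277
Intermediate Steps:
(-6*6*(-6))*((-720 + 412)/(94 + D)) - 99 = (-6*6*(-6))*((-720 + 412)/(94 - 517)) - 99 = (-36*(-6))*(-308/(-423)) - 99 = 216*(-308*(-1/423)) - 99 = 216*(308/423) - 99 = 7392/47 - 99 = 2739/47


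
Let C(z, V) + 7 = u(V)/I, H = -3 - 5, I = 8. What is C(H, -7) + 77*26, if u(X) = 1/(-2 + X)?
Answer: 143639/72 ≈ 1995.0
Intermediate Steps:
H = -8
C(z, V) = -7 + 1/(8*(-2 + V)) (C(z, V) = -7 + 1/((-2 + V)*8) = -7 + (1/8)/(-2 + V) = -7 + 1/(8*(-2 + V)))
C(H, -7) + 77*26 = (113 - 56*(-7))/(8*(-2 - 7)) + 77*26 = (1/8)*(113 + 392)/(-9) + 2002 = (1/8)*(-1/9)*505 + 2002 = -505/72 + 2002 = 143639/72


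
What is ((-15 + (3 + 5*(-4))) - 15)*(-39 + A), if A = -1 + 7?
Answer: 1551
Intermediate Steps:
A = 6
((-15 + (3 + 5*(-4))) - 15)*(-39 + A) = ((-15 + (3 + 5*(-4))) - 15)*(-39 + 6) = ((-15 + (3 - 20)) - 15)*(-33) = ((-15 - 17) - 15)*(-33) = (-32 - 15)*(-33) = -47*(-33) = 1551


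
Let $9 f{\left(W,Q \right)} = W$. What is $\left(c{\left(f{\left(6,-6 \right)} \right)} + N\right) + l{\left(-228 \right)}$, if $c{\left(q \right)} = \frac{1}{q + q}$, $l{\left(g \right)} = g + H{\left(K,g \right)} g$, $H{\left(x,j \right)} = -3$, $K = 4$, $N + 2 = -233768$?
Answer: $- \frac{933253}{4} \approx -2.3331 \cdot 10^{5}$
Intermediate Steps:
$N = -233770$ ($N = -2 - 233768 = -233770$)
$f{\left(W,Q \right)} = \frac{W}{9}$
$l{\left(g \right)} = - 2 g$ ($l{\left(g \right)} = g - 3 g = - 2 g$)
$c{\left(q \right)} = \frac{1}{2 q}$
$\left(c{\left(f{\left(6,-6 \right)} \right)} + N\right) + l{\left(-228 \right)} = \left(\frac{1}{2 \cdot \frac{1}{9} \cdot 6} - 233770\right) - -456 = \left(\frac{1}{2 \cdot \frac{2}{3}} - 233770\right) + 456 = \left(\frac{1}{2} \cdot \frac{3}{2} - 233770\right) + 456 = \left(\frac{3}{4} - 233770\right) + 456 = - \frac{935077}{4} + 456 = - \frac{933253}{4}$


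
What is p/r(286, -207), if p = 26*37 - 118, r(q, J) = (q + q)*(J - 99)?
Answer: -211/43758 ≈ -0.0048220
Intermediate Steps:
r(q, J) = 2*q*(-99 + J) (r(q, J) = (2*q)*(-99 + J) = 2*q*(-99 + J))
p = 844 (p = 962 - 118 = 844)
p/r(286, -207) = 844/((2*286*(-99 - 207))) = 844/((2*286*(-306))) = 844/(-175032) = 844*(-1/175032) = -211/43758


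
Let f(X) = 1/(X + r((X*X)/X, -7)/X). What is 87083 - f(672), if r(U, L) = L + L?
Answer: 2808862117/32255 ≈ 87083.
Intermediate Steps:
r(U, L) = 2*L
f(X) = 1/(X - 14/X) (f(X) = 1/(X + (2*(-7))/X) = 1/(X - 14/X))
87083 - f(672) = 87083 - 672/(-14 + 672²) = 87083 - 672/(-14 + 451584) = 87083 - 672/451570 = 87083 - 1*48/32255 = 87083 - 48/32255 = 2808862117/32255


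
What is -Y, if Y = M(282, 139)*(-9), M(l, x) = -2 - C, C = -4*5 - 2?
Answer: 180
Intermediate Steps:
C = -22 (C = -20 - 2 = -22)
M(l, x) = 20 (M(l, x) = -2 - 1*(-22) = -2 + 22 = 20)
Y = -180 (Y = 20*(-9) = -180)
-Y = -1*(-180) = 180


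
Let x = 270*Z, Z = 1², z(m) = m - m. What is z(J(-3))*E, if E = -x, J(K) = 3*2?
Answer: 0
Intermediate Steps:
J(K) = 6
z(m) = 0
Z = 1
x = 270 (x = 270*1 = 270)
E = -270 (E = -1*270 = -270)
z(J(-3))*E = 0*(-270) = 0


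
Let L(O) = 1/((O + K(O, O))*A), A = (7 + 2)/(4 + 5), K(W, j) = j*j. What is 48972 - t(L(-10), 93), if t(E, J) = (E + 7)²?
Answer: 396275039/8100 ≈ 48923.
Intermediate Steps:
K(W, j) = j²
A = 1 (A = 9/9 = 9*(⅑) = 1)
L(O) = 1/(O + O²) (L(O) = 1/((O + O²)*1) = 1/(O + O²))
t(E, J) = (7 + E)²
48972 - t(L(-10), 93) = 48972 - (7 + 1/((-10)*(1 - 10)))² = 48972 - (7 - ⅒/(-9))² = 48972 - (7 - ⅒*(-⅑))² = 48972 - (7 + 1/90)² = 48972 - (631/90)² = 48972 - 1*398161/8100 = 48972 - 398161/8100 = 396275039/8100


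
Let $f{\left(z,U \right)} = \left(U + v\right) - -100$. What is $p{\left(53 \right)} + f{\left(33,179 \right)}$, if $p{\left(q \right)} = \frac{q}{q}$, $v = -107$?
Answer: $173$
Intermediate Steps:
$p{\left(q \right)} = 1$
$f{\left(z,U \right)} = -7 + U$ ($f{\left(z,U \right)} = \left(U - 107\right) - -100 = \left(-107 + U\right) + 100 = -7 + U$)
$p{\left(53 \right)} + f{\left(33,179 \right)} = 1 + \left(-7 + 179\right) = 1 + 172 = 173$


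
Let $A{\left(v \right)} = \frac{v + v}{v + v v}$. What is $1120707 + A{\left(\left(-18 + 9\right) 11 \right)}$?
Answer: $\frac{54914642}{49} \approx 1.1207 \cdot 10^{6}$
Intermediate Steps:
$A{\left(v \right)} = \frac{2 v}{v + v^{2}}$
$1120707 + A{\left(\left(-18 + 9\right) 11 \right)} = 1120707 + \frac{2}{1 + \left(-18 + 9\right) 11} = 1120707 + \frac{2}{1 - 99} = 1120707 + \frac{2}{-98} = 1120707 + 2 \left(- \frac{1}{98}\right) = 1120707 - \frac{1}{49} = \frac{54914642}{49}$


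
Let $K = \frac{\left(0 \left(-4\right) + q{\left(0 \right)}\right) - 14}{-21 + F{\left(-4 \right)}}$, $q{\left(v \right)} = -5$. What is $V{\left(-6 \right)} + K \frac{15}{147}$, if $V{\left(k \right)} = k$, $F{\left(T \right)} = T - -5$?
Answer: $- \frac{1157}{196} \approx -5.9031$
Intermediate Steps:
$F{\left(T \right)} = 5 + T$ ($F{\left(T \right)} = T + 5 = 5 + T$)
$K = \frac{19}{20}$ ($K = \frac{\left(0 \left(-4\right) - 5\right) - 14}{-21 + \left(5 - 4\right)} = \frac{\left(0 - 5\right) - 14}{-21 + 1} = \frac{-5 - 14}{-20} = \left(-19\right) \left(- \frac{1}{20}\right) = \frac{19}{20} \approx 0.95$)
$V{\left(-6 \right)} + K \frac{15}{147} = -6 + \frac{19 \cdot \frac{15}{147}}{20} = -6 + \frac{19 \cdot 15 \cdot \frac{1}{147}}{20} = -6 + \frac{19}{20} \cdot \frac{5}{49} = -6 + \frac{19}{196} = - \frac{1157}{196}$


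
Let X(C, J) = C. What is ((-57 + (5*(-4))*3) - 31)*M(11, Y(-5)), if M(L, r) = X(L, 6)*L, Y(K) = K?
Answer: -17908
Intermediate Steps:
M(L, r) = L² (M(L, r) = L*L = L²)
((-57 + (5*(-4))*3) - 31)*M(11, Y(-5)) = ((-57 + (5*(-4))*3) - 31)*11² = ((-57 - 20*3) - 31)*121 = ((-57 - 60) - 31)*121 = (-117 - 31)*121 = -148*121 = -17908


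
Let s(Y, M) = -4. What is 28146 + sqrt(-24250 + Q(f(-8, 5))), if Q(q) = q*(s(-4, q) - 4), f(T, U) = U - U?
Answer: 28146 + 5*I*sqrt(970) ≈ 28146.0 + 155.72*I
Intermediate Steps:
f(T, U) = 0
Q(q) = -8*q (Q(q) = q*(-4 - 4) = q*(-8) = -8*q)
28146 + sqrt(-24250 + Q(f(-8, 5))) = 28146 + sqrt(-24250 - 8*0) = 28146 + sqrt(-24250 + 0) = 28146 + sqrt(-24250) = 28146 + 5*I*sqrt(970)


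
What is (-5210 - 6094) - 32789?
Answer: -44093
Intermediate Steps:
(-5210 - 6094) - 32789 = -11304 - 32789 = -44093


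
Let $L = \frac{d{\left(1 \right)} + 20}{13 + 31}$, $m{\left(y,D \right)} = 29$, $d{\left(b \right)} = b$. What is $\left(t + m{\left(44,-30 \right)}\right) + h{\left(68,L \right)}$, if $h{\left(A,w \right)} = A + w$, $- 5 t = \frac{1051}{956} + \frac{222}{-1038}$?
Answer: $\frac{442537727}{4548170} \approx 97.3$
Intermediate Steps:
$t = - \frac{146451}{826940}$ ($t = - \frac{\frac{1051}{956} + \frac{222}{-1038}}{5} = - \frac{1051 \cdot \frac{1}{956} + 222 \left(- \frac{1}{1038}\right)}{5} = - \frac{\frac{1051}{956} - \frac{37}{173}}{5} = \left(- \frac{1}{5}\right) \frac{146451}{165388} = - \frac{146451}{826940} \approx -0.1771$)
$L = \frac{21}{44}$ ($L = \frac{1 + 20}{13 + 31} = \frac{21}{44} \approx 0.47727$)
$\left(t + m{\left(44,-30 \right)}\right) + h{\left(68,L \right)} = \left(- \frac{146451}{826940} + 29\right) + \left(68 + \frac{21}{44}\right) = \frac{23834809}{826940} + \frac{3013}{44} = \frac{442537727}{4548170}$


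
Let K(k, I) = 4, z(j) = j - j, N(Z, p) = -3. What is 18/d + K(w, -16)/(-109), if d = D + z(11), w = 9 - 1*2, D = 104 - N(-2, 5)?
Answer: 1534/11663 ≈ 0.13153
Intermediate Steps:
D = 107 (D = 104 - 1*(-3) = 104 + 3 = 107)
z(j) = 0
w = 7 (w = 9 - 2 = 7)
d = 107 (d = 107 + 0 = 107)
18/d + K(w, -16)/(-109) = 18/107 + 4/(-109) = 18*(1/107) + 4*(-1/109) = 18/107 - 4/109 = 1534/11663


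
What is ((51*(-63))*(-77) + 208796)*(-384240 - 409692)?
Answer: -362189396604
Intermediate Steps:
((51*(-63))*(-77) + 208796)*(-384240 - 409692) = (-3213*(-77) + 208796)*(-793932) = (247401 + 208796)*(-793932) = 456197*(-793932) = -362189396604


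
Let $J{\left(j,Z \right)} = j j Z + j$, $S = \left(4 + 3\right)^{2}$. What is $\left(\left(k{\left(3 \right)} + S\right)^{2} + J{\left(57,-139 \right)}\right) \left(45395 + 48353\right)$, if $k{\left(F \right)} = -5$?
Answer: $-42150788264$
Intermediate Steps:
$S = 49$ ($S = 7^{2} = 49$)
$J{\left(j,Z \right)} = j + Z j^{2}$ ($J{\left(j,Z \right)} = j^{2} Z + j = Z j^{2} + j = j + Z j^{2}$)
$\left(\left(k{\left(3 \right)} + S\right)^{2} + J{\left(57,-139 \right)}\right) \left(45395 + 48353\right) = \left(\left(-5 + 49\right)^{2} + 57 \left(1 - 7923\right)\right) \left(45395 + 48353\right) = \left(44^{2} + 57 \left(1 - 7923\right)\right) 93748 = \left(1936 + 57 \left(-7922\right)\right) 93748 = \left(1936 - 451554\right) 93748 = \left(-449618\right) 93748 = -42150788264$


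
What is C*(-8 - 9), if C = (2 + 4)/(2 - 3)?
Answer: 102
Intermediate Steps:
C = -6 (C = 6/(-1) = 6*(-1) = -6)
C*(-8 - 9) = -6*(-8 - 9) = -6*(-17) = 102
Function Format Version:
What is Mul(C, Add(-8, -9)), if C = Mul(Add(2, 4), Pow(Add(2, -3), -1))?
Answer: 102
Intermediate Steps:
C = -6 (C = Mul(6, Pow(-1, -1)) = Mul(6, -1) = -6)
Mul(C, Add(-8, -9)) = Mul(-6, Add(-8, -9)) = Mul(-6, -17) = 102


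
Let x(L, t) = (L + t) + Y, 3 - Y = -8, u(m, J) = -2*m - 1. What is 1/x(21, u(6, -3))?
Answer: 1/19 ≈ 0.052632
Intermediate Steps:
u(m, J) = -1 - 2*m
Y = 11 (Y = 3 - 1*(-8) = 3 + 8 = 11)
x(L, t) = 11 + L + t (x(L, t) = (L + t) + 11 = 11 + L + t)
1/x(21, u(6, -3)) = 1/(11 + 21 + (-1 - 2*6)) = 1/(11 + 21 + (-1 - 12)) = 1/(11 + 21 - 13) = 1/19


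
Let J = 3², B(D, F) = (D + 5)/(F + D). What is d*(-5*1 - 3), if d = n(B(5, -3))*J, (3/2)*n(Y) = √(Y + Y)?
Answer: -48*√10 ≈ -151.79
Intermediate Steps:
B(D, F) = (5 + D)/(D + F)
n(Y) = 2*√2*√Y/3 (n(Y) = 2*√(Y + Y)/3 = 2*√(2*Y)/3 = 2*(√2*√Y)/3 = 2*√2*√Y/3)
J = 9
d = 6*√10 (d = (2*√2*√((5 + 5)/(5 - 3))/3)*9 = (2*√2*√(10/2)/3)*9 = (2*√2*√((½)*10)/3)*9 = (2*√2*√5/3)*9 = (2*√10/3)*9 = 6*√10 ≈ 18.974)
d*(-5*1 - 3) = (6*√10)*(-5*1 - 3) = (6*√10)*(-5 - 3) = (6*√10)*(-8) = -48*√10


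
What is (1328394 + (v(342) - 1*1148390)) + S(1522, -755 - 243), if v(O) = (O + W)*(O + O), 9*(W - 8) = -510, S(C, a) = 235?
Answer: 380879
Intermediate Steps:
W = -146/3 (W = 8 + (⅑)*(-510) = 8 - 170/3 = -146/3 ≈ -48.667)
v(O) = 2*O*(-146/3 + O) (v(O) = (O - 146/3)*(O + O) = (-146/3 + O)*(2*O) = 2*O*(-146/3 + O))
(1328394 + (v(342) - 1*1148390)) + S(1522, -755 - 243) = (1328394 + ((⅔)*342*(-146 + 3*342) - 1*1148390)) + 235 = (1328394 + ((⅔)*342*(-146 + 1026) - 1148390)) + 235 = (1328394 + ((⅔)*342*880 - 1148390)) + 235 = (1328394 + (200640 - 1148390)) + 235 = (1328394 - 947750) + 235 = 380644 + 235 = 380879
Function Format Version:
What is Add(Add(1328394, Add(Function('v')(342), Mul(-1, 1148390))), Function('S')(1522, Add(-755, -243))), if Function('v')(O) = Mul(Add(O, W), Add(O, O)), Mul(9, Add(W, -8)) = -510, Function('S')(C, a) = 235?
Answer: 380879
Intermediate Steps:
W = Rational(-146, 3) (W = Add(8, Mul(Rational(1, 9), -510)) = Add(8, Rational(-170, 3)) = Rational(-146, 3) ≈ -48.667)
Function('v')(O) = Mul(2, O, Add(Rational(-146, 3), O)) (Function('v')(O) = Mul(Add(O, Rational(-146, 3)), Add(O, O)) = Mul(Add(Rational(-146, 3), O), Mul(2, O)) = Mul(2, O, Add(Rational(-146, 3), O)))
Add(Add(1328394, Add(Function('v')(342), Mul(-1, 1148390))), Function('S')(1522, Add(-755, -243))) = Add(Add(1328394, Add(Mul(Rational(2, 3), 342, Add(-146, Mul(3, 342))), Mul(-1, 1148390))), 235) = Add(Add(1328394, Add(Mul(Rational(2, 3), 342, Add(-146, 1026)), -1148390)), 235) = Add(Add(1328394, Add(Mul(Rational(2, 3), 342, 880), -1148390)), 235) = Add(Add(1328394, Add(200640, -1148390)), 235) = Add(Add(1328394, -947750), 235) = Add(380644, 235) = 380879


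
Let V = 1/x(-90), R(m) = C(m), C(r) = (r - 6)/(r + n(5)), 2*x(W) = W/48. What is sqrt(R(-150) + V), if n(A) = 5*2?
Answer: sqrt(21)/21 ≈ 0.21822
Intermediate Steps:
n(A) = 10
x(W) = W/96 (x(W) = (W/48)/2 = W/96)
C(r) = (-6 + r)/(10 + r) (C(r) = (r - 6)/(r + 10) = (-6 + r)/(10 + r))
R(m) = (-6 + m)/(10 + m)
V = -16/15 (V = 1/((1/96)*(-90)) = 1/(-15/16) = -16/15 ≈ -1.0667)
sqrt(R(-150) + V) = sqrt((-6 - 150)/(10 - 150) - 16/15) = sqrt(-156/(-140) - 16/15) = sqrt(-1/140*(-156) - 16/15) = sqrt(39/35 - 16/15) = sqrt(1/21) = sqrt(21)/21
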